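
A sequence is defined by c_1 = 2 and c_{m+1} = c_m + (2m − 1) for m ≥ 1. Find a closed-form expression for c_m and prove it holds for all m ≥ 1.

Claim: c_m = m^2 − 2m + 3.

Base case: c_1 = 2, and 1^2 − 2·1 + 3 = 2.
Assume c_k = k^2 − 2k + 3.
Then c_{k+1} = c_k + (2k − 1) = (k^2 − 2k + 3) + (2k − 1) = k^2 + 2,
and (k+1)^2 − 2·(k+1) + 3 = k^2 + 2.
Hence c_m = m^2 − 2m + 3 for every m ≥ 1, by induction.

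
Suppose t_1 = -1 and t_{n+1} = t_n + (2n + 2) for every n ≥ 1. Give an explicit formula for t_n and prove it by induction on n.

Claim: t_n = n^2 + n − 3.

Base case: t_1 = -1, and 1^2 + 1 − 3 = -1.
Assume t_r = r^2 + r − 3.
Then t_{r+1} = t_r + (2r + 2) = (r^2 + r − 3) + (2r + 2) = r^2 + 3r − 1,
and (r+1)^2 + (r+1) − 3 = r^2 + 3r − 1.
Hence t_n = n^2 + n − 3 for every n ≥ 1, by induction.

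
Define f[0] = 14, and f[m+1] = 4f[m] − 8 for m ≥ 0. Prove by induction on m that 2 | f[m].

Base case: f[0] = 14 = 2·7, so 2 | f[0].
Assume 2 | f[k], so f[k] = 2t for some integer t.
Then f[k+1] = 4f[k] − 8 = 4·(2t) − 8 = 2(4t − 4), so 2 | f[k+1].
Hence 2 | f[m] for every m ≥ 0, by induction.

2 | f[m]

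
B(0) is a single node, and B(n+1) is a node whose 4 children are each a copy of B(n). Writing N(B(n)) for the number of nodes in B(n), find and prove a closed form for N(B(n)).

Claim: N(B(n)) = (4^{n+1} − 1)/3.

Base case: N(B(0)) = 1, and (4^{0+1} − 1)/3 = 1.
Assume N(B(j)) = (4^{j+1} − 1)/3.
Then N(B(j+1)) = 1 + 4N(B(j)) = 1 + 4·(4^{j+1} − 1)/3 = 1 + (4^{j+2} − 4)/3 = (3 + 4^{j+2} − 4)/3 = (4^{j+2} − 1)/3.
Hence N(B(n)) = (4^{n+1} − 1)/3 for every n ≥ 0, by induction.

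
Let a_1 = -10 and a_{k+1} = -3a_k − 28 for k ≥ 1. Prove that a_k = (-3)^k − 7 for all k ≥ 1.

Base case: a_1 = -10, and (-3)^1 − 7 = -3 − 7 = -10.
Assume a_r = (-3)^r − 7 for some r ≥ 1.
Then a_{r+1} = -3a_r − 28 = -3·((-3)^r − 7) − 28 = -3·(-3)^r + 21 − 28 = (-3)^{r+1} − 7.
By induction, a_k = (-3)^k − 7 for all k ≥ 1.

a_k = (-3)^k − 7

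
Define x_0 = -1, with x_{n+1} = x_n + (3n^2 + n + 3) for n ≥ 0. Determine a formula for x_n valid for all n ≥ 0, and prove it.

Claim: x_n = n^3 − n^2 + 3n − 1.

Base case: x_0 = -1, and 0^3 − 0^2 + 3·0 − 1 = -1.
Assume x_m = m^3 − m^2 + 3m − 1.
Then x_{m+1} = x_m + (3m^2 + m + 3) = (m^3 − m^2 + 3m − 1) + (3m^2 + m + 3) = m^3 + 2m^2 + 4m + 2,
and (m+1)^3 − (m+1)^2 + 3·(m+1) − 1 = m^3 + 2m^2 + 4m + 2.
By induction, x_n = n^3 − n^2 + 3n − 1 for all n ≥ 0.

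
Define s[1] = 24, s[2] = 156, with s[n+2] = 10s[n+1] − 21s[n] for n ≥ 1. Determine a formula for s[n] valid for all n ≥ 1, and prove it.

Claim: s[n] = 3·7^n + 3^n.

Base cases: s[1] = 24 and 3·7^1 + 3^1 = 24; s[2] = 156 and 3·7^2 + 3^2 = 156.
Assume s[j] = 3·7^j + 3^j for all 1 ≤ j ≤ m, where m ≥ 2.
Then s[m+1] = 10s[m] − 21s[m−1] = 10·(3·7^m + 3^m) − 21·(3·7^{m−1} + 3^{m−1}) = 3·(10·7 − 21)7^{m−1} + (10·3 − 21)3^{m−1} = 147·7^{m−1} + 9·3^{m−1} = 3·7^{m+1} + 3^{m+1}.
This completes the inductive step, so s[n] = 3·7^n + 3^n for all n ≥ 1.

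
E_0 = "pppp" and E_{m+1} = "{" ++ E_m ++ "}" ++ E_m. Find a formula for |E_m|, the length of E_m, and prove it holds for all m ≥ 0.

Claim: |E_m| = 6·2^m − 2.

Base case: |E_0| = 4, and 6·2^0 − 2 = 4.
Assume |E_k| = 6·2^k − 2.
Then |E_{k+1}| = 1 + |E_k| + 1 + |E_k| = 2|E_k| + 2 = 2(6·2^k − 2) + 2 = 6·2^{k+1} − 4 + 2 = 6·2^{k+1} − 2.
This completes the inductive step, so |E_m| = 6·2^m − 2 for all m ≥ 0.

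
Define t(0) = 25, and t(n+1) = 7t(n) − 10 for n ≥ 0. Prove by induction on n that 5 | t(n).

Base case: t(0) = 25 = 5·5, so 5 | t(0).
Assume 5 | t(k), so t(k) = 5s for some integer s.
Then t(k+1) = 7t(k) − 10 = 7·(5s) − 10 = 5(7s − 2), so 5 | t(k+1).
Hence 5 | t(n) for every n ≥ 0, by induction.

5 | t(n)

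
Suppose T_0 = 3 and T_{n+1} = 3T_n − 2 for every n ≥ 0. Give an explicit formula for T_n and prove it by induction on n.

Claim: T_n = 2·3^n + 1.

Base case: T_0 = 3, and 2·3^0 + 1 = 2 + 1 = 3.
Assume T_j = 2·3^j + 1 for some j ≥ 0.
Then T_{j+1} = 3T_j − 2 = 3·(2·3^j + 1) − 2 = 6·3^j + 3 − 2 = 2·3^{j+1} + 1.
This completes the inductive step, so T_n = 2·3^n + 1 for all n ≥ 0.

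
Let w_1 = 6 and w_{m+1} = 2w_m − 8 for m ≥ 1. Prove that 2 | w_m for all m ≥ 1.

Base case: w_1 = 6 = 2·3, so 2 | w_1.
Assume 2 | w_r, so w_r = 2t for some integer t.
Then w_{r+1} = 2w_r − 8 = 2·(2t) − 8 = 2(2t − 4), so 2 | w_{r+1}.
By induction, 2 | w_m for all m ≥ 1.

2 | w_m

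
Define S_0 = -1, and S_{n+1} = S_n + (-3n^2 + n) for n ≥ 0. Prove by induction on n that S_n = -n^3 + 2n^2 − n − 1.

Base case: S_0 = -1, and -0^3 + 2·0^2 − 0 − 1 = -1.
Assume S_j = -j^3 + 2j^2 − j − 1.
Then S_{j+1} = S_j + (-3j^2 + j) = (-j^3 + 2j^2 − j − 1) + (-3j^2 + j) = -j^3 − j^2 − 1,
and -(j+1)^3 + 2·(j+1)^2 − (j+1) − 1 = -j^3 − j^2 − 1.
By induction, S_n = -n^3 + 2n^2 − n − 1 for all n ≥ 0.

S_n = -n^3 + 2n^2 − n − 1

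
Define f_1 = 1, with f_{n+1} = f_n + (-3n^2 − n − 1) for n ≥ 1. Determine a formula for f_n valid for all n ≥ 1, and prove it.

Claim: f_n = -n^3 + n^2 − n + 2.

Base case: f_1 = 1, and -1^3 + 1^2 − 1 + 2 = 1.
Assume f_r = -r^3 + r^2 − r + 2.
Then f_{r+1} = f_r + (-3r^2 − r − 1) = (-r^3 + r^2 − r + 2) + (-3r^2 − r − 1) = -r^3 − 2r^2 − 2r + 1,
and -(r+1)^3 + (r+1)^2 − (r+1) + 2 = -r^3 − 2r^2 − 2r + 1.
Hence f_n = -n^3 + n^2 − n + 2 for every n ≥ 1, by induction.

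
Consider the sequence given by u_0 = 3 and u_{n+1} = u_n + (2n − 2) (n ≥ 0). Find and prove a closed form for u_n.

Claim: u_n = n^2 − 3n + 3.

Base case: u_0 = 3, and 0^2 − 3·0 + 3 = 3.
Assume u_r = r^2 − 3r + 3.
Then u_{r+1} = u_r + (2r − 2) = (r^2 − 3r + 3) + (2r − 2) = r^2 − r + 1,
and (r+1)^2 − 3·(r+1) + 3 = r^2 − r + 1.
This completes the inductive step, so u_n = n^2 − 3n + 3 for all n ≥ 0.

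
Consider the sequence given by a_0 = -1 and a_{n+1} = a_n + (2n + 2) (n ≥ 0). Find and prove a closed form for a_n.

Claim: a_n = n^2 + n − 1.

Base case: a_0 = -1, and 0^2 + 0 − 1 = -1.
Assume a_j = j^2 + j − 1.
Then a_{j+1} = a_j + (2j + 2) = (j^2 + j − 1) + (2j + 2) = j^2 + 3j + 1,
and (j+1)^2 + (j+1) − 1 = j^2 + 3j + 1.
This completes the inductive step, so a_n = n^2 + n − 1 for all n ≥ 0.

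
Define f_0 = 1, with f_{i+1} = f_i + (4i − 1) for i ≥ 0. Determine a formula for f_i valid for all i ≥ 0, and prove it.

Claim: f_i = 2i^2 − 3i + 1.

Base case: f_0 = 1, and 2·0^2 − 3·0 + 1 = 1.
Assume f_r = 2r^2 − 3r + 1.
Then f_{r+1} = f_r + (4r − 1) = (2r^2 − 3r + 1) + (4r − 1) = 2r^2 + r,
and 2·(r+1)^2 − 3·(r+1) + 1 = 2r^2 + r.
Hence f_i = 2i^2 − 3i + 1 for every i ≥ 0, by induction.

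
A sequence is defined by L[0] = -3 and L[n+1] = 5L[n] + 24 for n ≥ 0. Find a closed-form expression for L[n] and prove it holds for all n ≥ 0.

Claim: L[n] = 3·5^n − 6.

Base case: L[0] = -3, and 3·5^0 − 6 = 3 − 6 = -3.
Assume L[j] = 3·5^j − 6 for some j ≥ 0.
Then L[j+1] = 5L[j] + 24 = 5·(3·5^j − 6) + 24 = 15·5^j − 30 + 24 = 3·5^{j+1} − 6.
So the formula holds for j+1, and by induction L[n] = 3·5^n − 6 for all n ≥ 0.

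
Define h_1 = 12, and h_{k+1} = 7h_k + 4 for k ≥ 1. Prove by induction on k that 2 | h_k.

Base case: h_1 = 12 = 2·6, so 2 | h_1.
Assume 2 | h_r, so h_r = 2t for some integer t.
Then h_{r+1} = 7h_r + 4 = 7·(2t) + 4 = 2(7t + 2), so 2 | h_{r+1}.
So the property holds for r+1, and by induction 2 | h_k for all k ≥ 1.

2 | h_k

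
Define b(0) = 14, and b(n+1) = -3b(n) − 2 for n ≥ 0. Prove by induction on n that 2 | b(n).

Base case: b(0) = 14 = 2·7, so 2 | b(0).
Assume 2 | b(j), so b(j) = 2t for some integer t.
Then b(j+1) = -3b(j) − 2 = -3·(2t) − 2 = 2(-3t − 1), so 2 | b(j+1).
By induction, 2 | b(n) for all n ≥ 0.

2 | b(n)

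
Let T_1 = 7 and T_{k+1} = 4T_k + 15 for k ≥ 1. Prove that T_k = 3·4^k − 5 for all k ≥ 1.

Base case: T_1 = 7, and 3·4^1 − 5 = 12 − 5 = 7.
Assume T_r = 3·4^r − 5 for some r ≥ 1.
Then T_{r+1} = 4T_r + 15 = 4·(3·4^r − 5) + 15 = 12·4^r − 20 + 15 = 3·4^{r+1} − 5.
This completes the inductive step, so T_k = 3·4^k − 5 for all k ≥ 1.

T_k = 3·4^k − 5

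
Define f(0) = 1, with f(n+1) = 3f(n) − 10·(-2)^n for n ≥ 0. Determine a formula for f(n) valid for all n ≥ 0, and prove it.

Claim: f(n) = -3^n + 2·(-2)^n.

Base case: f(0) = 1, and -3^0 + 2·(-2)^0 = -1 + 2 = 1.
Assume f(r) = -3^r + 2·(-2)^r for some r ≥ 0.
Then f(r+1) = 3f(r) − 10·(-2)^r = 3·(-3^r + 2·(-2)^r) − 10·(-2)^r = -3^{r+1} + 6·(-2)^r − 10·(-2)^r = -3^{r+1} − 4·(-2)^r = -3^{r+1} + 2·(-2)^{r+1}.
Hence f(n) = -3^n + 2·(-2)^n for every n ≥ 0, by induction.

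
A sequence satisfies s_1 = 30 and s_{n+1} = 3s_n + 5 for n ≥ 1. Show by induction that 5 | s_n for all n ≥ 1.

Base case: s_1 = 30 = 5·6, so 5 | s_1.
Assume 5 | s_m, so s_m = 5t for some integer t.
Then s_{m+1} = 3s_m + 5 = 3·(5t) + 5 = 5(3t + 1), so 5 | s_{m+1}.
This completes the inductive step, so 5 | s_n for all n ≥ 1.

5 | s_n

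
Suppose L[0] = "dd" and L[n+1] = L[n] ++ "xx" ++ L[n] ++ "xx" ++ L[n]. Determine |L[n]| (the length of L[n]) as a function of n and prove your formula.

Claim: |L[n]| = 4·3^n − 2.

Base case: |L[0]| = 2, and 4·3^0 − 2 = 2.
Assume |L[m]| = 4·3^m − 2.
Then |L[m+1]| = 3|L[m]| + 4 = 3(4·3^m − 2) + 4 = 4·3^{m+1} − 6 + 4 = 4·3^{m+1} − 2.
So the formula holds for m+1, and by induction |L[n]| = 4·3^n − 2 for all n ≥ 0.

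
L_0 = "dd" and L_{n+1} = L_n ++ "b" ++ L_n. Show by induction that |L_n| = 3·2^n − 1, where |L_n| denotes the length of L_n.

Base case: |L_0| = 2, and 3·2^0 − 1 = 2.
Assume |L_k| = 3·2^k − 1.
Then |L_{k+1}| = |L_k| + 1 + |L_k| = 2|L_k| + 1 = 2(3·2^k − 1) + 1 = 3·2^{k+1} − 2 + 1 = 3·2^{k+1} − 1.
Hence |L_n| = 3·2^n − 1 for every n ≥ 0, by induction.

|L_n| = 3·2^n − 1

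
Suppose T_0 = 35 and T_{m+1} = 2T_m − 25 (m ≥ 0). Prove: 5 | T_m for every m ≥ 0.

Base case: T_0 = 35 = 5·7, so 5 | T_0.
Assume 5 | T_j, so T_j = 5t for some integer t.
Then T_{j+1} = 2T_j − 25 = 2·(5t) − 25 = 5(2t − 5), so 5 | T_{j+1}.
By induction, 5 | T_m for all m ≥ 0.

5 | T_m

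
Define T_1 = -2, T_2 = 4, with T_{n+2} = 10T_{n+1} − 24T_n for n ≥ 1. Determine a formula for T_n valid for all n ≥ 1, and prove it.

Claim: T_n = 6^n − 2·4^n.

Base cases: T_1 = -2 and 6^1 − 2·4^1 = -2; T_2 = 4 and 6^2 − 2·4^2 = 4.
Assume T_j = 6^j − 2·4^j for all 1 ≤ j ≤ k, where k ≥ 2.
Then T_{k+1} = 10T_k − 24T_{k−1} = 10·(6^k − 2·4^k) − 24·(6^{k−1} − 2·4^{k−1}) = (10·6 − 24)6^{k−1} − 2·(10·4 − 24)4^{k−1} = 36·6^{k−1} − 32·4^{k−1} = 6^{k+1} − 2·4^{k+1}.
This completes the inductive step, so T_n = 6^n − 2·4^n for all n ≥ 1.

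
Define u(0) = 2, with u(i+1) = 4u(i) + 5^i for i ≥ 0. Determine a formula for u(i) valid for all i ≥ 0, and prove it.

Claim: u(i) = 4^i + 5^i.

Base case: u(0) = 2, and 4^0 + 5^0 = 1 + 1 = 2.
Assume u(m) = 4^m + 5^m for some m ≥ 0.
Then u(m+1) = 4u(m) + 5^m = 4·(4^m + 5^m) + 5^m = 4^{m+1} + 4·5^m + 5^m = 4^{m+1} + 5·5^m = 4^{m+1} + 5^{m+1}.
Hence u(i) = 4^i + 5^i for every i ≥ 0, by induction.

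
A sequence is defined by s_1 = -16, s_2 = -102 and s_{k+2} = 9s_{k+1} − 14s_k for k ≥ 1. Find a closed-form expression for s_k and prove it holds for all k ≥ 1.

Claim: s_k = -2^k − 2·7^k.

Base cases: s_1 = -16 and -2^1 − 2·7^1 = -16; s_2 = -102 and -2^2 − 2·7^2 = -102.
Assume s_j = -2^j − 2·7^j for all 1 ≤ j ≤ m, where m ≥ 2.
Then s_{m+1} = 9s_m − 14s_{m−1} = 9·(-2^m − 2·7^m) − 14·(-2^{m−1} − 2·7^{m−1}) = -(9·2 − 14)2^{m−1} − 2·(9·7 − 14)7^{m−1} = -4·2^{m−1} − 98·7^{m−1} = -2^{m+1} − 2·7^{m+1}.
So the formula holds for m+1, and by strong induction s_k = -2^k − 2·7^k for all k ≥ 1.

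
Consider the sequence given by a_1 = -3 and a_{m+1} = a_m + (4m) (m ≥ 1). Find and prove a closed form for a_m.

Claim: a_m = 2m^2 − 2m − 3.

Base case: a_1 = -3, and 2·1^2 − 2·1 − 3 = -3.
Assume a_r = 2r^2 − 2r − 3.
Then a_{r+1} = a_r + (4r) = (2r^2 − 2r − 3) + (4r) = 2r^2 + 2r − 3,
and 2·(r+1)^2 − 2·(r+1) − 3 = 2r^2 + 2r − 3.
This completes the inductive step, so a_m = 2m^2 − 2m − 3 for all m ≥ 1.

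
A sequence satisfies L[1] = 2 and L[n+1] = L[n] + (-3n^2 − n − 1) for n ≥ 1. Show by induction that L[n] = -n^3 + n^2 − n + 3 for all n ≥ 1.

Base case: L[1] = 2, and -1^3 + 1^2 − 1 + 3 = 2.
Assume L[r] = -r^3 + r^2 − r + 3.
Then L[r+1] = L[r] + (-3r^2 − r − 1) = (-r^3 + r^2 − r + 3) + (-3r^2 − r − 1) = -r^3 − 2r^2 − 2r + 2,
and -(r+1)^3 + (r+1)^2 − (r+1) + 3 = -r^3 − 2r^2 − 2r + 2.
Hence L[n] = -n^3 + n^2 − n + 3 for every n ≥ 1, by induction.

L[n] = -n^3 + n^2 − n + 3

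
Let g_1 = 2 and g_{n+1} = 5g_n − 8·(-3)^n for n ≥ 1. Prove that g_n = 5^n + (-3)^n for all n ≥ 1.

Base case: g_1 = 2, and 5^1 + (-3)^1 = 5 − 3 = 2.
Assume g_r = 5^r + (-3)^r for some r ≥ 1.
Then g_{r+1} = 5g_r − 8·(-3)^r = 5·(5^r + (-3)^r) − 8·(-3)^r = 5^{r+1} + 5·(-3)^r − 8·(-3)^r = 5^{r+1} − 3·(-3)^r = 5^{r+1} + (-3)^{r+1}.
By induction, g_n = 5^n + (-3)^n for all n ≥ 1.

g_n = 5^n + (-3)^n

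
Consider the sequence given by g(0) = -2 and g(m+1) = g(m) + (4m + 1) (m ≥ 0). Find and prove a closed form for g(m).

Claim: g(m) = 2m^2 − m − 2.

Base case: g(0) = -2, and 2·0^2 − 0 − 2 = -2.
Assume g(k) = 2k^2 − k − 2.
Then g(k+1) = g(k) + (4k + 1) = (2k^2 − k − 2) + (4k + 1) = 2k^2 + 3k − 1,
and 2·(k+1)^2 − (k+1) − 2 = 2k^2 + 3k − 1.
Hence g(m) = 2m^2 − m − 2 for every m ≥ 0, by induction.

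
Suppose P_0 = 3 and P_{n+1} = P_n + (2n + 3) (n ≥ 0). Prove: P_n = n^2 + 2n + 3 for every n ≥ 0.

Base case: P_0 = 3, and 0^2 + 2·0 + 3 = 3.
Assume P_k = k^2 + 2k + 3.
Then P_{k+1} = P_k + (2k + 3) = (k^2 + 2k + 3) + (2k + 3) = k^2 + 4k + 6,
and (k+1)^2 + 2·(k+1) + 3 = k^2 + 4k + 6.
Hence P_n = n^2 + 2n + 3 for every n ≥ 0, by induction.

P_n = n^2 + 2n + 3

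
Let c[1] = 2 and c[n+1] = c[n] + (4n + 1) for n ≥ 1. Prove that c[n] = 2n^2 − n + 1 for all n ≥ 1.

Base case: c[1] = 2, and 2·1^2 − 1 + 1 = 2.
Assume c[m] = 2m^2 − m + 1.
Then c[m+1] = c[m] + (4m + 1) = (2m^2 − m + 1) + (4m + 1) = 2m^2 + 3m + 2,
and 2·(m+1)^2 − (m+1) + 1 = 2m^2 + 3m + 2.
Hence c[n] = 2n^2 − n + 1 for every n ≥ 1, by induction.

c[n] = 2n^2 − n + 1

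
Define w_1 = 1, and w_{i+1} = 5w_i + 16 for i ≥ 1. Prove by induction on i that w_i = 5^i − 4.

Base case: w_1 = 1, and 5^1 − 4 = 5 − 4 = 1.
Assume w_m = 5^m − 4 for some m ≥ 1.
Then w_{m+1} = 5w_m + 16 = 5·(5^m − 4) + 16 = 5^{m+1} − 20 + 16 = 5^{m+1} − 4.
Hence w_i = 5^i − 4 for every i ≥ 1, by induction.

w_i = 5^i − 4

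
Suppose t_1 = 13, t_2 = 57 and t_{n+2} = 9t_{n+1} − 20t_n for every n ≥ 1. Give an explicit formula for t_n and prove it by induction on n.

Claim: t_n = 2·4^n + 5^n.

Base cases: t_1 = 13 and 2·4^1 + 5^1 = 13; t_2 = 57 and 2·4^2 + 5^2 = 57.
Assume t_j = 2·4^j + 5^j for all 1 ≤ j ≤ k, where k ≥ 2.
Then t_{k+1} = 9t_k − 20t_{k−1} = 9·(2·4^k + 5^k) − 20·(2·4^{k−1} + 5^{k−1}) = 2·(9·4 − 20)4^{k−1} + (9·5 − 20)5^{k−1} = 32·4^{k−1} + 25·5^{k−1} = 2·4^{k+1} + 5^{k+1}.
So the formula holds for k+1, and by strong induction t_n = 2·4^n + 5^n for all n ≥ 1.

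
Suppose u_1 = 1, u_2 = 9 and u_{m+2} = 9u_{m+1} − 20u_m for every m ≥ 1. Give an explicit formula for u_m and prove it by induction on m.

Claim: u_m = 5^m − 4^m.

Base cases: u_1 = 1 and 5^1 − 4^1 = 1; u_2 = 9 and 5^2 − 4^2 = 9.
Assume u_i = 5^i − 4^i for all 1 ≤ i ≤ j, where j ≥ 2.
Then u_{j+1} = 9u_j − 20u_{j−1} = 9·(5^j − 4^j) − 20·(5^{j−1} − 4^{j−1}) = (9·5 − 20)5^{j−1} − (9·4 − 20)4^{j−1} = 25·5^{j−1} − 16·4^{j−1} = 5^{j+1} − 4^{j+1}.
By strong induction, u_m = 5^m − 4^m for all m ≥ 1.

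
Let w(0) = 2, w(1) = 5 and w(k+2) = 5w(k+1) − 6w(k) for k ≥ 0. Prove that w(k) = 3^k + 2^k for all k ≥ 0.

Base cases: w(0) = 2 and 3^0 + 2^0 = 2; w(1) = 5 and 3^1 + 2^1 = 5.
Assume w(j) = 3^j + 2^j for all 0 ≤ j ≤ r, where r ≥ 1.
Then w(r+1) = 5w(r) − 6w(r−1) = 5·(3^r + 2^r) − 6·(3^{r−1} + 2^{r−1}) = (5·3 − 6)3^{r−1} + (5·2 − 6)2^{r−1} = 9·3^{r−1} + 4·2^{r−1} = 3^{r+1} + 2^{r+1}.
By strong induction, w(k) = 3^k + 2^k for all k ≥ 0.

w(k) = 3^k + 2^k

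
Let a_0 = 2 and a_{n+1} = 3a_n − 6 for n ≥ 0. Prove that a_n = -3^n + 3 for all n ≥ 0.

Base case: a_0 = 2, and -3^0 + 3 = -1 + 3 = 2.
Assume a_k = -3^k + 3 for some k ≥ 0.
Then a_{k+1} = 3a_k − 6 = 3·(-3^k + 3) − 6 = -3^{k+1} + 9 − 6 = -3^{k+1} + 3.
This completes the inductive step, so a_n = -3^n + 3 for all n ≥ 0.

a_n = -3^n + 3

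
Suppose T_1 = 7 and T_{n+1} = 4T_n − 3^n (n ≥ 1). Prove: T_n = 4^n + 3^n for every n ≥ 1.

Base case: T_1 = 7, and 4^1 + 3^1 = 4 + 3 = 7.
Assume T_j = 4^j + 3^j for some j ≥ 1.
Then T_{j+1} = 4T_j − 3^j = 4·(4^j + 3^j) − 3^j = 4^{j+1} + 4·3^j − 3^j = 4^{j+1} + 3·3^j = 4^{j+1} + 3^{j+1}.
This completes the inductive step, so T_n = 4^n + 3^n for all n ≥ 1.

T_n = 4^n + 3^n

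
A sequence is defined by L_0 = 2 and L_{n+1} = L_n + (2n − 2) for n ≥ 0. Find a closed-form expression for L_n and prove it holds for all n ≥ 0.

Claim: L_n = n^2 − 3n + 2.

Base case: L_0 = 2, and 0^2 − 3·0 + 2 = 2.
Assume L_r = r^2 − 3r + 2.
Then L_{r+1} = L_r + (2r − 2) = (r^2 − 3r + 2) + (2r − 2) = r^2 − r,
and (r+1)^2 − 3·(r+1) + 2 = r^2 − r.
This completes the inductive step, so L_n = n^2 − 3n + 2 for all n ≥ 0.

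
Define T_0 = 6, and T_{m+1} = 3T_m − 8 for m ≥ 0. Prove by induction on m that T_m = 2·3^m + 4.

Base case: T_0 = 6, and 2·3^0 + 4 = 2 + 4 = 6.
Assume T_j = 2·3^j + 4 for some j ≥ 0.
Then T_{j+1} = 3T_j − 8 = 3·(2·3^j + 4) − 8 = 6·3^j + 12 − 8 = 2·3^{j+1} + 4.
So the formula holds for j+1, and by induction T_m = 2·3^m + 4 for all m ≥ 0.

T_m = 2·3^m + 4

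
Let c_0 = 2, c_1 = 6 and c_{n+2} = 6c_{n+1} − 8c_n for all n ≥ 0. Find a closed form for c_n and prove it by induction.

Claim: c_n = 4^n + 2^n.

Base cases: c_0 = 2 and 4^0 + 2^0 = 2; c_1 = 6 and 4^1 + 2^1 = 6.
Assume c_j = 4^j + 2^j for all 0 ≤ j ≤ r, where r ≥ 1.
Then c_{r+1} = 6c_r − 8c_{r−1} = 6·(4^r + 2^r) − 8·(4^{r−1} + 2^{r−1}) = (6·4 − 8)4^{r−1} + (6·2 − 8)2^{r−1} = 16·4^{r−1} + 4·2^{r−1} = 4^{r+1} + 2^{r+1}.
Hence c_n = 4^n + 2^n for every n ≥ 0, by strong induction.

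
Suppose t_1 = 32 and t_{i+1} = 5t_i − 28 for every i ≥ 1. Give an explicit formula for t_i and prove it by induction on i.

Claim: t_i = 5^{i+1} + 7.

Base case: t_1 = 32, and 5^{1+1} + 7 = 25 + 7 = 32.
Assume t_k = 5^{k+1} + 7 for some k ≥ 1.
Then t_{k+1} = 5t_k − 28 = 5·(5^{k+1} + 7) − 28 = 5^{k+2} + 35 − 28 = 5^{k+2} + 7.
By induction, t_i = 5^{i+1} + 7 for all i ≥ 1.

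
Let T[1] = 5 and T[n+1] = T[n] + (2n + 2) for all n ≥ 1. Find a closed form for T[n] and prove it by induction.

Claim: T[n] = n^2 + n + 3.

Base case: T[1] = 5, and 1^2 + 1 + 3 = 5.
Assume T[j] = j^2 + j + 3.
Then T[j+1] = T[j] + (2j + 2) = (j^2 + j + 3) + (2j + 2) = j^2 + 3j + 5,
and (j+1)^2 + (j+1) + 3 = j^2 + 3j + 5.
This completes the inductive step, so T[n] = n^2 + n + 3 for all n ≥ 1.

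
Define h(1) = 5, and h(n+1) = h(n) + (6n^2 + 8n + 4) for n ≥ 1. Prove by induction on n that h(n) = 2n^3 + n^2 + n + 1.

Base case: h(1) = 5, and 2·1^3 + 1^2 + 1 + 1 = 5.
Assume h(m) = 2m^3 + m^2 + m + 1.
Then h(m+1) = h(m) + (6m^2 + 8m + 4) = (2m^3 + m^2 + m + 1) + (6m^2 + 8m + 4) = 2m^3 + 7m^2 + 9m + 5,
and 2·(m+1)^3 + (m+1)^2 + (m+1) + 1 = 2m^3 + 7m^2 + 9m + 5.
By induction, h(n) = 2n^3 + n^2 + n + 1 for all n ≥ 1.

h(n) = 2n^3 + n^2 + n + 1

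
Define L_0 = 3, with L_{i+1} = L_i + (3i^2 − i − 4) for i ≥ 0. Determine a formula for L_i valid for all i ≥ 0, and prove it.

Claim: L_i = i^3 − 2i^2 − 3i + 3.

Base case: L_0 = 3, and 0^3 − 2·0^2 − 3·0 + 3 = 3.
Assume L_j = j^3 − 2j^2 − 3j + 3.
Then L_{j+1} = L_j + (3j^2 − j − 4) = (j^3 − 2j^2 − 3j + 3) + (3j^2 − j − 4) = j^3 + j^2 − 4j − 1,
and (j+1)^3 − 2·(j+1)^2 − 3·(j+1) + 3 = j^3 + j^2 − 4j − 1.
This completes the inductive step, so L_i = i^3 − 2i^2 − 3i + 3 for all i ≥ 0.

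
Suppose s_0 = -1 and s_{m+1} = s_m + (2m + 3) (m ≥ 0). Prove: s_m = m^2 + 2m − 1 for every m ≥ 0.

Base case: s_0 = -1, and 0^2 + 2·0 − 1 = -1.
Assume s_k = k^2 + 2k − 1.
Then s_{k+1} = s_k + (2k + 3) = (k^2 + 2k − 1) + (2k + 3) = k^2 + 4k + 2,
and (k+1)^2 + 2·(k+1) − 1 = k^2 + 4k + 2.
This completes the inductive step, so s_m = m^2 + 2m − 1 for all m ≥ 0.

s_m = m^2 + 2m − 1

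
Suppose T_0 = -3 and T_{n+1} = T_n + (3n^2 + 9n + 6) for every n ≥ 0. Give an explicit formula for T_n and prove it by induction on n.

Claim: T_n = n^3 + 3n^2 + 2n − 3.

Base case: T_0 = -3, and 0^3 + 3·0^2 + 2·0 − 3 = -3.
Assume T_k = k^3 + 3k^2 + 2k − 3.
Then T_{k+1} = T_k + (3k^2 + 9k + 6) = (k^3 + 3k^2 + 2k − 3) + (3k^2 + 9k + 6) = k^3 + 6k^2 + 11k + 3,
and (k+1)^3 + 3·(k+1)^2 + 2·(k+1) − 3 = k^3 + 6k^2 + 11k + 3.
This completes the inductive step, so T_n = n^3 + 3n^2 + 2n − 3 for all n ≥ 0.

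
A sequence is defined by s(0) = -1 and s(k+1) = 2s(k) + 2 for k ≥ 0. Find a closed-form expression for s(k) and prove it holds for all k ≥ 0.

Claim: s(k) = 2^k − 2.

Base case: s(0) = -1, and 2^0 − 2 = 1 − 2 = -1.
Assume s(j) = 2^j − 2 for some j ≥ 0.
Then s(j+1) = 2s(j) + 2 = 2·(2^j − 2) + 2 = 2^{j+1} − 4 + 2 = 2^{j+1} − 2.
This completes the inductive step, so s(k) = 2^k − 2 for all k ≥ 0.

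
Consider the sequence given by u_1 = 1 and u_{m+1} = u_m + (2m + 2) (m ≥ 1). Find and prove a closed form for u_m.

Claim: u_m = m^2 + m − 1.

Base case: u_1 = 1, and 1^2 + 1 − 1 = 1.
Assume u_k = k^2 + k − 1.
Then u_{k+1} = u_k + (2k + 2) = (k^2 + k − 1) + (2k + 2) = k^2 + 3k + 1,
and (k+1)^2 + (k+1) − 1 = k^2 + 3k + 1.
This completes the inductive step, so u_m = m^2 + m − 1 for all m ≥ 1.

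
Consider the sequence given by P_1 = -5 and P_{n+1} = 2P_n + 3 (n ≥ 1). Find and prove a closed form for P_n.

Claim: P_n = -2^n − 3.

Base case: P_1 = -5, and -2^1 − 3 = -2 − 3 = -5.
Assume P_k = -2^k − 3 for some k ≥ 1.
Then P_{k+1} = 2P_k + 3 = 2·(-2^k − 3) + 3 = -2^{k+1} − 6 + 3 = -2^{k+1} − 3.
By induction, P_n = -2^n − 3 for all n ≥ 1.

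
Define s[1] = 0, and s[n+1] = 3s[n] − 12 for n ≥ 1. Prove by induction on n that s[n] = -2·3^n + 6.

Base case: s[1] = 0, and -2·3^1 + 6 = -6 + 6 = 0.
Assume s[j] = -2·3^j + 6 for some j ≥ 1.
Then s[j+1] = 3s[j] − 12 = 3·(-2·3^j + 6) − 12 = -6·3^j + 18 − 12 = -2·3^{j+1} + 6.
By induction, s[n] = -2·3^n + 6 for all n ≥ 1.

s[n] = -2·3^n + 6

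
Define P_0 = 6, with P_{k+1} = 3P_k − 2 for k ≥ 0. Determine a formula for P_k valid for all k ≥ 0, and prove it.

Claim: P_k = 5·3^k + 1.

Base case: P_0 = 6, and 5·3^0 + 1 = 5 + 1 = 6.
Assume P_r = 5·3^r + 1 for some r ≥ 0.
Then P_{r+1} = 3P_r − 2 = 3·(5·3^r + 1) − 2 = 15·3^r + 3 − 2 = 5·3^{r+1} + 1.
By induction, P_k = 5·3^k + 1 for all k ≥ 0.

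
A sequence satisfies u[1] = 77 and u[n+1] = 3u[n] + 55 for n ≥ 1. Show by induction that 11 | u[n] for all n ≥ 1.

Base case: u[1] = 77 = 11·7, so 11 | u[1].
Assume 11 | u[m], so u[m] = 11t for some integer t.
Then u[m+1] = 3u[m] + 55 = 3·(11t) + 55 = 11(3t + 5), so 11 | u[m+1].
This completes the inductive step, so 11 | u[n] for all n ≥ 1.

11 | u[n]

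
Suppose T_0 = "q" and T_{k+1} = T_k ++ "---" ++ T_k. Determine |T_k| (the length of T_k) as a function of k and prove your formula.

Claim: |T_k| = 2^{k+2} − 3.

Base case: |T_0| = 1, and 2^{0+2} − 3 = 1.
Assume |T_r| = 2^{r+2} − 3.
Then |T_{r+1}| = |T_r| + 3 + |T_r| = 2|T_r| + 3 = 2(2^{r+2} − 3) + 3 = 2^{r+3} − 6 + 3 = 2^{r+3} − 3.
So the formula holds for r+1, and by induction |T_k| = 2^{k+2} − 3 for all k ≥ 0.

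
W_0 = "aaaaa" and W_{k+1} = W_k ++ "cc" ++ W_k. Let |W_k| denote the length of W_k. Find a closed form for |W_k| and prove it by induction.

Claim: |W_k| = 7·2^k − 2.

Base case: |W_0| = 5, and 7·2^0 − 2 = 5.
Assume |W_m| = 7·2^m − 2.
Then |W_{m+1}| = |W_m| + 2 + |W_m| = 2|W_m| + 2 = 2(7·2^m − 2) + 2 = 7·2^{m+1} − 4 + 2 = 7·2^{m+1} − 2.
By induction, |W_k| = 7·2^k − 2 for all k ≥ 0.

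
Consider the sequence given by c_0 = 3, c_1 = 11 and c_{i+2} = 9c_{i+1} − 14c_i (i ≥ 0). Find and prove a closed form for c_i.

Claim: c_i = 7^i + 2·2^i.

Base cases: c_0 = 3 and 7^0 + 2·2^0 = 3; c_1 = 11 and 7^1 + 2·2^1 = 11.
Assume c_t = 7^t + 2·2^t for all 0 ≤ t ≤ j, where j ≥ 1.
Then c_{j+1} = 9c_j − 14c_{j−1} = 9·(7^j + 2·2^j) − 14·(7^{j−1} + 2·2^{j−1}) = (9·7 − 14)7^{j−1} + 2·(9·2 − 14)2^{j−1} = 49·7^{j−1} + 8·2^{j−1} = 7^{j+1} + 2·2^{j+1}.
So the formula holds for j+1, and by strong induction c_i = 7^i + 2·2^i for all i ≥ 0.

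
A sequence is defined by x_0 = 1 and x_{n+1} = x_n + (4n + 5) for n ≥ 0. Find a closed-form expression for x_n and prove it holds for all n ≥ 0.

Claim: x_n = 2n^2 + 3n + 1.

Base case: x_0 = 1, and 2·0^2 + 3·0 + 1 = 1.
Assume x_r = 2r^2 + 3r + 1.
Then x_{r+1} = x_r + (4r + 5) = (2r^2 + 3r + 1) + (4r + 5) = 2r^2 + 7r + 6,
and 2·(r+1)^2 + 3·(r+1) + 1 = 2r^2 + 7r + 6.
This completes the inductive step, so x_n = 2n^2 + 3n + 1 for all n ≥ 0.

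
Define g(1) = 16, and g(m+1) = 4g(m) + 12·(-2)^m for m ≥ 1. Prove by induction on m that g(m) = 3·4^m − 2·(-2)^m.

Base case: g(1) = 16, and 3·4^1 − 2·(-2)^1 = 12 + 4 = 16.
Assume g(r) = 3·4^r − 2·(-2)^r for some r ≥ 1.
Then g(r+1) = 4g(r) + 12·(-2)^r = 4·(3·4^r − 2·(-2)^r) + 12·(-2)^r = 3·4^{r+1} − 8·(-2)^r + 12·(-2)^r = 3·4^{r+1} + 4·(-2)^r = 3·4^{r+1} − 2·(-2)^{r+1}.
By induction, g(m) = 3·4^m − 2·(-2)^m for all m ≥ 1.

g(m) = 3·4^m − 2·(-2)^m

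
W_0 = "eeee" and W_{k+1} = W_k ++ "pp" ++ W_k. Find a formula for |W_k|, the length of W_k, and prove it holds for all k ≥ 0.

Claim: |W_k| = 6·2^k − 2.

Base case: |W_0| = 4, and 6·2^0 − 2 = 4.
Assume |W_m| = 6·2^m − 2.
Then |W_{m+1}| = |W_m| + 2 + |W_m| = 2|W_m| + 2 = 2(6·2^m − 2) + 2 = 6·2^{m+1} − 4 + 2 = 6·2^{m+1} − 2.
Hence |W_k| = 6·2^k − 2 for every k ≥ 0, by induction.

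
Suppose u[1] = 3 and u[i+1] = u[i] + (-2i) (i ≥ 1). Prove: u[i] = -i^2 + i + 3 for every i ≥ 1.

Base case: u[1] = 3, and -1^2 + 1 + 3 = 3.
Assume u[m] = -m^2 + m + 3.
Then u[m+1] = u[m] + (-2m) = (-m^2 + m + 3) + (-2m) = -m^2 − m + 3,
and -(m+1)^2 + (m+1) + 3 = -m^2 − m + 3.
By induction, u[i] = -i^2 + i + 3 for all i ≥ 1.

u[i] = -i^2 + i + 3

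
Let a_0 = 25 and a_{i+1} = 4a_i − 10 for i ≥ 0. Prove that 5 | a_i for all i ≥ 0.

Base case: a_0 = 25 = 5·5, so 5 | a_0.
Assume 5 | a_k, so a_k = 5t for some integer t.
Then a_{k+1} = 4a_k − 10 = 4·(5t) − 10 = 5(4t − 2), so 5 | a_{k+1}.
Hence 5 | a_i for every i ≥ 0, by induction.

5 | a_i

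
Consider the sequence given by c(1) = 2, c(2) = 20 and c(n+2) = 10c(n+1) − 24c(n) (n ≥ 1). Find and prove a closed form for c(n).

Claim: c(n) = 6^n − 4^n.

Base cases: c(1) = 2 and 6^1 − 4^1 = 2; c(2) = 20 and 6^2 − 4^2 = 20.
Assume c(j) = 6^j − 4^j for all 1 ≤ j ≤ r, where r ≥ 2.
Then c(r+1) = 10c(r) − 24c(r−1) = 10·(6^r − 4^r) − 24·(6^{r−1} − 4^{r−1}) = (10·6 − 24)6^{r−1} − (10·4 − 24)4^{r−1} = 36·6^{r−1} − 16·4^{r−1} = 6^{r+1} − 4^{r+1}.
So the formula holds for r+1, and by strong induction c(n) = 6^n − 4^n for all n ≥ 1.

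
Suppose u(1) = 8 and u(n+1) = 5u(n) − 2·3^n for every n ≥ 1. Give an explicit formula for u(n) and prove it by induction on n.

Claim: u(n) = 5^n + 3^n.

Base case: u(1) = 8, and 5^1 + 3^1 = 5 + 3 = 8.
Assume u(k) = 5^k + 3^k for some k ≥ 1.
Then u(k+1) = 5u(k) − 2·3^k = 5·(5^k + 3^k) − 2·3^k = 5^{k+1} + 5·3^k − 2·3^k = 5^{k+1} + 3·3^k = 5^{k+1} + 3^{k+1}.
By induction, u(n) = 5^n + 3^n for all n ≥ 1.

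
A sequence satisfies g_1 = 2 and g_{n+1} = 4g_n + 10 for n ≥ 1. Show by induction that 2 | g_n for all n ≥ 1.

Base case: g_1 = 2 = 2·1, so 2 | g_1.
Assume 2 | g_r, so g_r = 2t for some integer t.
Then g_{r+1} = 4g_r + 10 = 4·(2t) + 10 = 2(4t + 5), so 2 | g_{r+1}.
By induction, 2 | g_n for all n ≥ 1.

2 | g_n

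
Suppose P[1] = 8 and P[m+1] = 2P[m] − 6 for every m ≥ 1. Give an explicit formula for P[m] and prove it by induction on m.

Claim: P[m] = 2^m + 6.

Base case: P[1] = 8, and 2^1 + 6 = 2 + 6 = 8.
Assume P[j] = 2^j + 6 for some j ≥ 1.
Then P[j+1] = 2P[j] − 6 = 2·(2^j + 6) − 6 = 2^{j+1} + 12 − 6 = 2^{j+1} + 6.
So the formula holds for j+1, and by induction P[m] = 2^m + 6 for all m ≥ 1.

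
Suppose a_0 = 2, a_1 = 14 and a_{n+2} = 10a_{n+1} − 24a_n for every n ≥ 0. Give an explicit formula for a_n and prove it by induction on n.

Claim: a_n = 3·6^n − 4^n.

Base cases: a_0 = 2 and 3·6^0 − 4^0 = 2; a_1 = 14 and 3·6^1 − 4^1 = 14.
Assume a_i = 3·6^i − 4^i for all 0 ≤ i ≤ j, where j ≥ 1.
Then a_{j+1} = 10a_j − 24a_{j−1} = 10·(3·6^j − 4^j) − 24·(3·6^{j−1} − 4^{j−1}) = 3·(10·6 − 24)6^{j−1} − (10·4 − 24)4^{j−1} = 108·6^{j−1} − 16·4^{j−1} = 3·6^{j+1} − 4^{j+1}.
So the formula holds for j+1, and by strong induction a_n = 3·6^n − 4^n for all n ≥ 0.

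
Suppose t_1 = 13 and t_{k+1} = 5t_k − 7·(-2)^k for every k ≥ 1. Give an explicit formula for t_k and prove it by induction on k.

Claim: t_k = 3·5^k + (-2)^k.

Base case: t_1 = 13, and 3·5^1 + (-2)^1 = 15 − 2 = 13.
Assume t_r = 3·5^r + (-2)^r for some r ≥ 1.
Then t_{r+1} = 5t_r − 7·(-2)^r = 5·(3·5^r + (-2)^r) − 7·(-2)^r = 3·5^{r+1} + 5·(-2)^r − 7·(-2)^r = 3·5^{r+1} − 2·(-2)^r = 3·5^{r+1} + (-2)^{r+1}.
So the formula holds for r+1, and by induction t_k = 3·5^k + (-2)^k for all k ≥ 1.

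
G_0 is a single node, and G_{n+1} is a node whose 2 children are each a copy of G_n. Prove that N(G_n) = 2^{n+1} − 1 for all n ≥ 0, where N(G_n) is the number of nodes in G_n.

Base case: N(G_0) = 1, and 2^{0+1} − 1 = 1.
Assume N(G_r) = 2^{r+1} − 1.
Then N(G_{r+1}) = 1 + 2N(G_r) = 1 + 2(2^{r+1} − 1) = 2^{r+2} − 2 + 1 = 2^{r+2} − 1.
By induction, N(G_n) = 2^{n+1} − 1 for all n ≥ 0.

N(G_n) = 2^{n+1} − 1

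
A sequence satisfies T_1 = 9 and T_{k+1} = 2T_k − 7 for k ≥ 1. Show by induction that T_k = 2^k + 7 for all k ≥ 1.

Base case: T_1 = 9, and 2^1 + 7 = 2 + 7 = 9.
Assume T_m = 2^m + 7 for some m ≥ 1.
Then T_{m+1} = 2T_m − 7 = 2·(2^m + 7) − 7 = 2^{m+1} + 14 − 7 = 2^{m+1} + 7.
By induction, T_k = 2^k + 7 for all k ≥ 1.

T_k = 2^k + 7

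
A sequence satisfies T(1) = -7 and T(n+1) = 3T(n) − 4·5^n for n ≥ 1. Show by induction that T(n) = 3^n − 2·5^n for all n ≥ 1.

Base case: T(1) = -7, and 3^1 − 2·5^1 = 3 − 10 = -7.
Assume T(r) = 3^r − 2·5^r for some r ≥ 1.
Then T(r+1) = 3T(r) − 4·5^r = 3·(3^r − 2·5^r) − 4·5^r = 3^{r+1} − 6·5^r − 4·5^r = 3^{r+1} − 10·5^r = 3^{r+1} − 2·5^{r+1}.
Hence T(n) = 3^n − 2·5^n for every n ≥ 1, by induction.

T(n) = 3^n − 2·5^n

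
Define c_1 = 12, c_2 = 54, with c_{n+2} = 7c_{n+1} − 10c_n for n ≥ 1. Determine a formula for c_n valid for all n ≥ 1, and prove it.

Claim: c_n = 2^n + 2·5^n.

Base cases: c_1 = 12 and 2^1 + 2·5^1 = 12; c_2 = 54 and 2^2 + 2·5^2 = 54.
Assume c_j = 2^j + 2·5^j for all 1 ≤ j ≤ m, where m ≥ 2.
Then c_{m+1} = 7c_m − 10c_{m−1} = 7·(2^m + 2·5^m) − 10·(2^{m−1} + 2·5^{m−1}) = (7·2 − 10)2^{m−1} + 2·(7·5 − 10)5^{m−1} = 4·2^{m−1} + 50·5^{m−1} = 2^{m+1} + 2·5^{m+1}.
Hence c_n = 2^n + 2·5^n for every n ≥ 1, by strong induction.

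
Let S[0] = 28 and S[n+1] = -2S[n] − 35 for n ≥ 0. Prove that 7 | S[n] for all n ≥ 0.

Base case: S[0] = 28 = 7·4, so 7 | S[0].
Assume 7 | S[k], so S[k] = 7t for some integer t.
Then S[k+1] = -2S[k] − 35 = -2·(7t) − 35 = 7(-2t − 5), so 7 | S[k+1].
This completes the inductive step, so 7 | S[n] for all n ≥ 0.

7 | S[n]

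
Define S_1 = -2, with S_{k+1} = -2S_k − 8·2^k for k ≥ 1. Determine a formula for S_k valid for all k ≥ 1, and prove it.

Claim: S_k = -(-2)^k − 2·2^k.

Base case: S_1 = -2, and -(-2)^1 − 2·2^1 = 2 − 4 = -2.
Assume S_j = -(-2)^j − 2·2^j for some j ≥ 1.
Then S_{j+1} = -2S_j − 8·2^j = -2·(-(-2)^j − 2·2^j) − 8·2^j = -(-2)^{j+1} + 4·2^j − 8·2^j = -(-2)^{j+1} − 4·2^j = -(-2)^{j+1} − 2·2^{j+1}.
This completes the inductive step, so S_k = -(-2)^k − 2·2^k for all k ≥ 1.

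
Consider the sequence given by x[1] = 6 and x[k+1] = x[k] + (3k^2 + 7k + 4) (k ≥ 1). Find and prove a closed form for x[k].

Claim: x[k] = k^3 + 2k^2 + k + 2.

Base case: x[1] = 6, and 1^3 + 2·1^2 + 1 + 2 = 6.
Assume x[r] = r^3 + 2r^2 + r + 2.
Then x[r+1] = x[r] + (3r^2 + 7r + 4) = (r^3 + 2r^2 + r + 2) + (3r^2 + 7r + 4) = r^3 + 5r^2 + 8r + 6,
and (r+1)^3 + 2·(r+1)^2 + (r+1) + 2 = r^3 + 5r^2 + 8r + 6.
By induction, x[k] = k^3 + 2k^2 + k + 2 for all k ≥ 1.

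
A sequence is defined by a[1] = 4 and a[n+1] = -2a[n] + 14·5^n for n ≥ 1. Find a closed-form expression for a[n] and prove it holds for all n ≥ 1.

Claim: a[n] = 3·(-2)^n + 2·5^n.

Base case: a[1] = 4, and 3·(-2)^1 + 2·5^1 = -6 + 10 = 4.
Assume a[k] = 3·(-2)^k + 2·5^k for some k ≥ 1.
Then a[k+1] = -2a[k] + 14·5^k = -2·(3·(-2)^k + 2·5^k) + 14·5^k = 3·(-2)^{k+1} − 4·5^k + 14·5^k = 3·(-2)^{k+1} + 10·5^k = 3·(-2)^{k+1} + 2·5^{k+1}.
Hence a[n] = 3·(-2)^n + 2·5^n for every n ≥ 1, by induction.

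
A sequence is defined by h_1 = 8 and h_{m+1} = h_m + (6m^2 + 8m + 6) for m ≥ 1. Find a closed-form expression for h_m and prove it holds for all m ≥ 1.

Claim: h_m = 2m^3 + m^2 + 3m + 2.

Base case: h_1 = 8, and 2·1^3 + 1^2 + 3·1 + 2 = 8.
Assume h_k = 2k^3 + k^2 + 3k + 2.
Then h_{k+1} = h_k + (6k^2 + 8k + 6) = (2k^3 + k^2 + 3k + 2) + (6k^2 + 8k + 6) = 2k^3 + 7k^2 + 11k + 8,
and 2·(k+1)^3 + (k+1)^2 + 3·(k+1) + 2 = 2k^3 + 7k^2 + 11k + 8.
This completes the inductive step, so h_m = 2m^3 + m^2 + 3m + 2 for all m ≥ 1.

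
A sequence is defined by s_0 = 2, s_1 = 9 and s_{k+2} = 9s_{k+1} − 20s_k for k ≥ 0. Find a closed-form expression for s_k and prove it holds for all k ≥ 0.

Claim: s_k = 4^k + 5^k.

Base cases: s_0 = 2 and 4^0 + 5^0 = 2; s_1 = 9 and 4^1 + 5^1 = 9.
Assume s_j = 4^j + 5^j for all 0 ≤ j ≤ m, where m ≥ 1.
Then s_{m+1} = 9s_m − 20s_{m−1} = 9·(4^m + 5^m) − 20·(4^{m−1} + 5^{m−1}) = (9·4 − 20)4^{m−1} + (9·5 − 20)5^{m−1} = 16·4^{m−1} + 25·5^{m−1} = 4^{m+1} + 5^{m+1}.
Hence s_k = 4^k + 5^k for every k ≥ 0, by strong induction.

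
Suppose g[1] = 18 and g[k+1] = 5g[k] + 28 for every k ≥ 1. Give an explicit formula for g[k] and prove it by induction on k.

Claim: g[k] = 5^{k+1} − 7.

Base case: g[1] = 18, and 5^{1+1} − 7 = 25 − 7 = 18.
Assume g[r] = 5^{r+1} − 7 for some r ≥ 1.
Then g[r+1] = 5g[r] + 28 = 5·(5^{r+1} − 7) + 28 = 5^{r+2} − 35 + 28 = 5^{r+2} − 7.
So the formula holds for r+1, and by induction g[k] = 5^{k+1} − 7 for all k ≥ 1.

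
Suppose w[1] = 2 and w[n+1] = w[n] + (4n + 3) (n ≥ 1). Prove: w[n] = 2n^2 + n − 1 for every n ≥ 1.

Base case: w[1] = 2, and 2·1^2 + 1 − 1 = 2.
Assume w[m] = 2m^2 + m − 1.
Then w[m+1] = w[m] + (4m + 3) = (2m^2 + m − 1) + (4m + 3) = 2m^2 + 5m + 2,
and 2·(m+1)^2 + (m+1) − 1 = 2m^2 + 5m + 2.
By induction, w[n] = 2n^2 + n − 1 for all n ≥ 1.

w[n] = 2n^2 + n − 1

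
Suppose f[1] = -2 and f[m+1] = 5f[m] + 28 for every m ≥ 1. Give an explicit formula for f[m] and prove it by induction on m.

Claim: f[m] = 5^m − 7.

Base case: f[1] = -2, and 5^1 − 7 = 5 − 7 = -2.
Assume f[r] = 5^r − 7 for some r ≥ 1.
Then f[r+1] = 5f[r] + 28 = 5·(5^r − 7) + 28 = 5^{r+1} − 35 + 28 = 5^{r+1} − 7.
So the formula holds for r+1, and by induction f[m] = 5^m − 7 for all m ≥ 1.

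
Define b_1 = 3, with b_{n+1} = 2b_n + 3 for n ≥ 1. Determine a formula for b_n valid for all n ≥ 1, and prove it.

Claim: b_n = 3·2^n − 3.

Base case: b_1 = 3, and 3·2^1 − 3 = 6 − 3 = 3.
Assume b_j = 3·2^j − 3 for some j ≥ 1.
Then b_{j+1} = 2b_j + 3 = 2·(3·2^j − 3) + 3 = 6·2^j − 6 + 3 = 3·2^{j+1} − 3.
By induction, b_n = 3·2^n − 3 for all n ≥ 1.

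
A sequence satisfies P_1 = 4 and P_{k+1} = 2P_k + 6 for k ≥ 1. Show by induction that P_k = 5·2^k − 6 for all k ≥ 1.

Base case: P_1 = 4, and 5·2^1 − 6 = 10 − 6 = 4.
Assume P_j = 5·2^j − 6 for some j ≥ 1.
Then P_{j+1} = 2P_j + 6 = 2·(5·2^j − 6) + 6 = 10·2^j − 12 + 6 = 5·2^{j+1} − 6.
So the formula holds for j+1, and by induction P_k = 5·2^k − 6 for all k ≥ 1.

P_k = 5·2^k − 6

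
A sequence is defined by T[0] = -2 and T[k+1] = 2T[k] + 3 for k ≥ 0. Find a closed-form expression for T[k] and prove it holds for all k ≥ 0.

Claim: T[k] = 2^k − 3.

Base case: T[0] = -2, and 2^0 − 3 = 1 − 3 = -2.
Assume T[j] = 2^j − 3 for some j ≥ 0.
Then T[j+1] = 2T[j] + 3 = 2·(2^j − 3) + 3 = 2^{j+1} − 6 + 3 = 2^{j+1} − 3.
Hence T[k] = 2^k − 3 for every k ≥ 0, by induction.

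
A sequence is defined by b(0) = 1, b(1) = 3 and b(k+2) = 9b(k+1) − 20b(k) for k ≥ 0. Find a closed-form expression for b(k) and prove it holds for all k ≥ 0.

Claim: b(k) = -5^k + 2·4^k.

Base cases: b(0) = 1 and -5^0 + 2·4^0 = 1; b(1) = 3 and -5^1 + 2·4^1 = 3.
Assume b(j) = -5^j + 2·4^j for all 0 ≤ j ≤ m, where m ≥ 1.
Then b(m+1) = 9b(m) − 20b(m−1) = 9·(-5^m + 2·4^m) − 20·(-5^{m−1} + 2·4^{m−1}) = -(9·5 − 20)5^{m−1} + 2·(9·4 − 20)4^{m−1} = -25·5^{m−1} + 32·4^{m−1} = -5^{m+1} + 2·4^{m+1}.
This completes the inductive step, so b(k) = -5^k + 2·4^k for all k ≥ 0.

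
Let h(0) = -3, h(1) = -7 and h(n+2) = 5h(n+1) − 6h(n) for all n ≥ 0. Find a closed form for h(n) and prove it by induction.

Claim: h(n) = -3^n − 2·2^n.

Base cases: h(0) = -3 and -3^0 − 2·2^0 = -3; h(1) = -7 and -3^1 − 2·2^1 = -7.
Assume h(j) = -3^j − 2·2^j for all 0 ≤ j ≤ r, where r ≥ 1.
Then h(r+1) = 5h(r) − 6h(r−1) = 5·(-3^r − 2·2^r) − 6·(-3^{r−1} − 2·2^{r−1}) = -(5·3 − 6)3^{r−1} − 2·(5·2 − 6)2^{r−1} = -9·3^{r−1} − 8·2^{r−1} = -3^{r+1} − 2·2^{r+1}.
Hence h(n) = -3^n − 2·2^n for every n ≥ 0, by strong induction.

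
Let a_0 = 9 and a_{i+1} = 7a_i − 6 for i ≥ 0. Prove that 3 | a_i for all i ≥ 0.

Base case: a_0 = 9 = 3·3, so 3 | a_0.
Assume 3 | a_j, so a_j = 3t for some integer t.
Then a_{j+1} = 7a_j − 6 = 7·(3t) − 6 = 3(7t − 2), so 3 | a_{j+1}.
By induction, 3 | a_i for all i ≥ 0.

3 | a_i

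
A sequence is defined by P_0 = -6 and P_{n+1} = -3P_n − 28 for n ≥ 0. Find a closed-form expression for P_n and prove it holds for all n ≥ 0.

Claim: P_n = (-3)^n − 7.

Base case: P_0 = -6, and (-3)^0 − 7 = 1 − 7 = -6.
Assume P_m = (-3)^m − 7 for some m ≥ 0.
Then P_{m+1} = -3P_m − 28 = -3·((-3)^m − 7) − 28 = -3·(-3)^m + 21 − 28 = (-3)^{m+1} − 7.
By induction, P_n = (-3)^n − 7 for all n ≥ 0.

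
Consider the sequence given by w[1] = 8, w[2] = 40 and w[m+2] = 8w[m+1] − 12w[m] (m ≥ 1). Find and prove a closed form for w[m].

Claim: w[m] = 2^m + 6^m.

Base cases: w[1] = 8 and 2^1 + 6^1 = 8; w[2] = 40 and 2^2 + 6^2 = 40.
Assume w[j] = 2^j + 6^j for all 1 ≤ j ≤ k, where k ≥ 2.
Then w[k+1] = 8w[k] − 12w[k−1] = 8·(2^k + 6^k) − 12·(2^{k−1} + 6^{k−1}) = (8·2 − 12)2^{k−1} + (8·6 − 12)6^{k−1} = 4·2^{k−1} + 36·6^{k−1} = 2^{k+1} + 6^{k+1}.
This completes the inductive step, so w[m] = 2^m + 6^m for all m ≥ 1.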